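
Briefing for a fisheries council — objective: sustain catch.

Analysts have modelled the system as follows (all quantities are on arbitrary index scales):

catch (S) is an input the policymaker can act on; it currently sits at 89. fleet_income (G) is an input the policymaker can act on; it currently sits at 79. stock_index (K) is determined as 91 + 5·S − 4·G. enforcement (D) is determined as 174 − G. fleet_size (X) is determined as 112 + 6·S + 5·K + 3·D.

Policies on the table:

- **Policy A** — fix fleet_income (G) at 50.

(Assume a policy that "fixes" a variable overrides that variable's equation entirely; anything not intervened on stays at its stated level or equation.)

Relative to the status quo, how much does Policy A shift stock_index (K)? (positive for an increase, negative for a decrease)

116

Baseline:
  S = 89
  G = 79
  K = 91 + 5·89 − 4·79 = 220
Policy A (G := 50):
  S = 89
  G = 50
  K = 91 + 5·89 − 4·50 = 336
Change in K: 336 − 220 = 116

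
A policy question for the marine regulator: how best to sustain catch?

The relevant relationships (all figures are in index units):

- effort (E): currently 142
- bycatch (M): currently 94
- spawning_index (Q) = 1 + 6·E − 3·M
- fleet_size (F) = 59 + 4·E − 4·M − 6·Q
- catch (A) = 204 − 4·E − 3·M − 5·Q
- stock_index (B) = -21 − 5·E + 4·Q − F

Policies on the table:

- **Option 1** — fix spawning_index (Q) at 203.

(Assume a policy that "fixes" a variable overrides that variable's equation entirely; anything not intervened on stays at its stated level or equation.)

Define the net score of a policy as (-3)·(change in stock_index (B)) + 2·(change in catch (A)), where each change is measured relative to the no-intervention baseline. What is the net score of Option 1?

14720

Baseline:
  E = 142
  M = 94
  Q = 1 + 6·142 − 3·94 = 571
  F = 59 + 4·142 − 4·94 − 6·571 = -3175
  A = 204 − 4·142 − 3·94 − 5·571 = -3501
  B = -21 − 5·142 + 4·571 − (-3175) = 4728
Option 1 (Q := 203):
  E = 142
  M = 94
  Q = 203
  F = 59 + 4·142 − 4·94 − 6·203 = -967
  A = 204 − 4·142 − 3·94 − 5·203 = -1661
  B = -21 − 5·142 + 4·203 − (-967) = 1048
ΔB = 1048 − 4728 = -3680; ΔA = -1661 − (-3501) = 1840
Score = (-3)·(-3680) + 2·1840 = 14720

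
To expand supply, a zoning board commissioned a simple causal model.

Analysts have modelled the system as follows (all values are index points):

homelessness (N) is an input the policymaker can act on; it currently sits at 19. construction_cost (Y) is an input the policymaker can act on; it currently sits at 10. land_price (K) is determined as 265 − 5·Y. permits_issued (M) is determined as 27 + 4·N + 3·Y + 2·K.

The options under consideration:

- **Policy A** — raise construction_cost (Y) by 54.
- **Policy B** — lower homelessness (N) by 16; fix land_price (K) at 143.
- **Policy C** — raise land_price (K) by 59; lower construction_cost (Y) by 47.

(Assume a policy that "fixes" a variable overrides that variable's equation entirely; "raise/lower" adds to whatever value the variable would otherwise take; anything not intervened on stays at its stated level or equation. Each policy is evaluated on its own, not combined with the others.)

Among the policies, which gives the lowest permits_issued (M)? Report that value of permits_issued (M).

Policy A (Y + 54):
  N = 19
  Y = 10 + 54 = 64
  K = 265 − 5·64 = -55
  M = 27 + 4·19 + 3·64 + 2·(-55) = 185
Policy B (N − 16, K := 143):
  N = 19 − 16 = 3
  Y = 10
  K = 143
  M = 27 + 4·3 + 3·10 + 2·143 = 355
Policy C (K + 59, Y − 47):
  N = 19
  Y = 10 − 47 = -37
  K = 265 − 5·(-37) (+59 from intervention) = 509
  M = 27 + 4·19 + 3·(-37) + 2·509 = 1010
Comparing — Policy A: M=185, Policy B: M=355, Policy C: M=1010. Lowest is 185 (Policy A).

185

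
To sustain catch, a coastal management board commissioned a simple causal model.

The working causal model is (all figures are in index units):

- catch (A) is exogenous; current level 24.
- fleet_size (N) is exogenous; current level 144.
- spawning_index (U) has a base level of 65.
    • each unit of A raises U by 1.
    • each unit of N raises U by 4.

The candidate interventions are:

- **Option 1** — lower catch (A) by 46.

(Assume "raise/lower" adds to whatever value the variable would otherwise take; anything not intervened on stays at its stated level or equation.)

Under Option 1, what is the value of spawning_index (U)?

Option 1 (A − 46):
  A = 24 − 46 = -22
  N = 144
  U = 65 + (-22) + 4·144 = 619

619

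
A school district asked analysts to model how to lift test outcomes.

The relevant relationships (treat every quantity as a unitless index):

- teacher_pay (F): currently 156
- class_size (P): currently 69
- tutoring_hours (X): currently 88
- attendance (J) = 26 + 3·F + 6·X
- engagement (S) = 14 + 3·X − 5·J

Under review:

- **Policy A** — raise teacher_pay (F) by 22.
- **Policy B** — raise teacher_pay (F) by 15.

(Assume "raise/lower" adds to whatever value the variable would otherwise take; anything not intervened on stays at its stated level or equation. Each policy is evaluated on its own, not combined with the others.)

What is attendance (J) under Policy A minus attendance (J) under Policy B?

Policy A (F + 22):
  F = 156 + 22 = 178
  X = 88
  J = 26 + 3·178 + 6·88 = 1088
Policy B (F + 15):
  F = 156 + 15 = 171
  X = 88
  J = 26 + 3·171 + 6·88 = 1067
J: 1088 − 1067 = 21

21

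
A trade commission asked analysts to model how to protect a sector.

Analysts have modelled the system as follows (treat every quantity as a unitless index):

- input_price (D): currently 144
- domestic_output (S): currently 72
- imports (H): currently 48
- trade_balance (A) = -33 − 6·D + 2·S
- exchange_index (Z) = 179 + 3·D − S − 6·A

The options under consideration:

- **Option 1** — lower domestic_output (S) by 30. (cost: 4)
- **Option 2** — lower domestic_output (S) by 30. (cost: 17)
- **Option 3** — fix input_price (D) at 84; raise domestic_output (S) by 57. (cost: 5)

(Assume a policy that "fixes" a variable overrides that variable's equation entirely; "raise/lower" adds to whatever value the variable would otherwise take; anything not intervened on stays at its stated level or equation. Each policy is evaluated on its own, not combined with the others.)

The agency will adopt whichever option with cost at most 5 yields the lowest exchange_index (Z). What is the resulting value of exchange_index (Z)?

Option 1 (S − 30):
  D = 144
  S = 72 − 30 = 42
  A = -33 − 6·144 + 2·42 = -813
  Z = 179 + 3·144 − 42 − 6·(-813) = 5447
Option 3 (D := 84, S + 57):
  D = 84
  S = 72 + 57 = 129
  A = -33 − 6·84 + 2·129 = -279
  Z = 179 + 3·84 − 129 − 6·(-279) = 1976
Comparing — Option 1: Z=5447, Option 3: Z=1976. Lowest is 1976 (Option 3).

1976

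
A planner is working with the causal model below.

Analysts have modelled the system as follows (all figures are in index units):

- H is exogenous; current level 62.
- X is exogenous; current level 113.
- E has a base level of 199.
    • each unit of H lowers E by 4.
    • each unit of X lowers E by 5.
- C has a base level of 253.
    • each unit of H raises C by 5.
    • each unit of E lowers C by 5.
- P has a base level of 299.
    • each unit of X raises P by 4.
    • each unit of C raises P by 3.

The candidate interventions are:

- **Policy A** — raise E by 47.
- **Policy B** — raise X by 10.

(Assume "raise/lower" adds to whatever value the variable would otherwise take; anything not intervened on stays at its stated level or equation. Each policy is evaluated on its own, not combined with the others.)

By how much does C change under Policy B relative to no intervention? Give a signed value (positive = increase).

250

Baseline:
  H = 62
  X = 113
  E = 199 − 4·62 − 5·113 = -614
  C = 253 + 5·62 − 5·(-614) = 3633
Policy B (X + 10):
  H = 62
  X = 113 + 10 = 123
  E = 199 − 4·62 − 5·123 = -664
  C = 253 + 5·62 − 5·(-664) = 3883
Change in C: 3883 − 3633 = 250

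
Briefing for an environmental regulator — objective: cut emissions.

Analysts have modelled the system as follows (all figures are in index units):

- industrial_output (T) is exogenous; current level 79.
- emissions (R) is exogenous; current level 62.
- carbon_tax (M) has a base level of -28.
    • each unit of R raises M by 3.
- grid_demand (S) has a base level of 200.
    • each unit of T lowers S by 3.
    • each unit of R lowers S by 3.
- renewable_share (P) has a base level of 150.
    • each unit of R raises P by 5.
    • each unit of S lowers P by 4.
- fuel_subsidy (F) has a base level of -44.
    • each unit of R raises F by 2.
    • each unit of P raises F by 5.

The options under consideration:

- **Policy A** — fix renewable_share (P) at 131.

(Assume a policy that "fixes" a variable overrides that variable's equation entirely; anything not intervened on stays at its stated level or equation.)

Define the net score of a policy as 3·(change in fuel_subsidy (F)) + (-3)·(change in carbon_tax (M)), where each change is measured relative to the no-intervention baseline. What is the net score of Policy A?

Baseline:
  T = 79
  R = 62
  M = -28 + 3·62 = 158
  S = 200 − 3·79 − 3·62 = -223
  P = 150 + 5·62 − 4·(-223) = 1352
  F = -44 + 2·62 + 5·1352 = 6840
Policy A (P := 131):
  T = 79
  R = 62
  M = -28 + 3·62 = 158
  S = 200 − 3·79 − 3·62 = -223
  P = 131
  F = -44 + 2·62 + 5·131 = 735
ΔF = 735 − 6840 = -6105; ΔM = 158 − 158 = 0
Score = 3·(-6105) + (-3)·0 = -18315

-18315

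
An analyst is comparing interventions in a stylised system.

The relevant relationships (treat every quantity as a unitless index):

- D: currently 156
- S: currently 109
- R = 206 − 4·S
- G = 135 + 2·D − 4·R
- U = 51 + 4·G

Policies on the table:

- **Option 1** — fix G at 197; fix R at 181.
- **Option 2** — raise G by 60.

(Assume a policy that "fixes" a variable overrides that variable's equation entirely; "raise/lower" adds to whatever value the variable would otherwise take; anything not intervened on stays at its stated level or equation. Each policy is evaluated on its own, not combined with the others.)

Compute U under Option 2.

5759

Option 2 (G + 60):
  D = 156
  S = 109
  R = 206 − 4·109 = -230
  G = 135 + 2·156 − 4·(-230) (+60 from intervention) = 1427
  U = 51 + 4·1427 = 5759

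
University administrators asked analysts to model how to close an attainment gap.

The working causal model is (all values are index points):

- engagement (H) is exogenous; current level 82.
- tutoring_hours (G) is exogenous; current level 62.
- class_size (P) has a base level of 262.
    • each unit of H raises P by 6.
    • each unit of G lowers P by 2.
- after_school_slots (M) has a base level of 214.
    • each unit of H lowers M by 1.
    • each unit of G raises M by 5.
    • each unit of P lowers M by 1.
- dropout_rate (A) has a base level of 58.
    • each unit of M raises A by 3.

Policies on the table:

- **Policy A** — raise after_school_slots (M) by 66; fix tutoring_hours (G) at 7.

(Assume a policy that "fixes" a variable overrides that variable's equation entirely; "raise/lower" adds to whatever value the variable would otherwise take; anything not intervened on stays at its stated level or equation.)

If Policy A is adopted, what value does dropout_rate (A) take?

Policy A (M + 66, G := 7):
  H = 82
  G = 7
  P = 262 + 6·82 − 2·7 = 740
  M = 214 − 82 + 5·7 − 740 (+66 from intervention) = -507
  A = 58 + 3·(-507) = -1463

-1463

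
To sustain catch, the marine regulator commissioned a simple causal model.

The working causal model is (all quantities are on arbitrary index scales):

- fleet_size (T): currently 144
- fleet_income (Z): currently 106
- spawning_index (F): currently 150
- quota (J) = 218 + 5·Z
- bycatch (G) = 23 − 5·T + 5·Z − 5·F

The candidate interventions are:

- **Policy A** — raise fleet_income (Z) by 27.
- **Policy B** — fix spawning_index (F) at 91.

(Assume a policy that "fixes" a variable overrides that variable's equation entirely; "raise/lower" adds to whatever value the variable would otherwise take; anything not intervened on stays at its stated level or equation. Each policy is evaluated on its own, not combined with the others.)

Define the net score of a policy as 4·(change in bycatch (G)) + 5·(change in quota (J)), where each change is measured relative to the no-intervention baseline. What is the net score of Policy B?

1180

Baseline:
  T = 144
  Z = 106
  F = 150
  J = 218 + 5·106 = 748
  G = 23 − 5·144 + 5·106 − 5·150 = -917
Policy B (F := 91):
  T = 144
  Z = 106
  F = 91
  J = 218 + 5·106 = 748
  G = 23 − 5·144 + 5·106 − 5·91 = -622
ΔG = -622 − (-917) = 295; ΔJ = 748 − 748 = 0
Score = 4·295 + 5·0 = 1180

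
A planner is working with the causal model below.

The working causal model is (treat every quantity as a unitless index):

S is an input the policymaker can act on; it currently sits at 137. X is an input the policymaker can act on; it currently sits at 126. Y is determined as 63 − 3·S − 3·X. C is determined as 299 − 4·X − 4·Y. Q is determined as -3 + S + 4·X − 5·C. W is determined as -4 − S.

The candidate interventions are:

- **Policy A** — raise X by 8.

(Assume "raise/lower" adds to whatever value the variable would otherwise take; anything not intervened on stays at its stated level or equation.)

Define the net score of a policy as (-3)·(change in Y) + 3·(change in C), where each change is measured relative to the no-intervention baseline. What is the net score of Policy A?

264

Baseline:
  S = 137
  X = 126
  Y = 63 − 3·137 − 3·126 = -726
  C = 299 − 4·126 − 4·(-726) = 2699
Policy A (X + 8):
  S = 137
  X = 126 + 8 = 134
  Y = 63 − 3·137 − 3·134 = -750
  C = 299 − 4·134 − 4·(-750) = 2763
ΔY = -750 − (-726) = -24; ΔC = 2763 − 2699 = 64
Score = (-3)·(-24) + 3·64 = 264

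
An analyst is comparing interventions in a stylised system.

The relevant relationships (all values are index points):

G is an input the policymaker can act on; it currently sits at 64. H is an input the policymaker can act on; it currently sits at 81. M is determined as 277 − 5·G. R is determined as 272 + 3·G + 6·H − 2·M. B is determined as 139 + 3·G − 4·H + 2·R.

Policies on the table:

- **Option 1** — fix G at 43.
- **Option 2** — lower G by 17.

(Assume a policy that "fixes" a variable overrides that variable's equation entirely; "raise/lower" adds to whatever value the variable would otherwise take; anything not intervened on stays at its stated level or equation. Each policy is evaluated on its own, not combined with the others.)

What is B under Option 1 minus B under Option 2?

Option 1 (G := 43):
  G = 43
  H = 81
  M = 277 − 5·43 = 62
  R = 272 + 3·43 + 6·81 − 2·62 = 763
  B = 139 + 3·43 − 4·81 + 2·763 = 1470
Option 2 (G − 17):
  G = 64 − 17 = 47
  H = 81
  M = 277 − 5·47 = 42
  R = 272 + 3·47 + 6·81 − 2·42 = 815
  B = 139 + 3·47 − 4·81 + 2·815 = 1586
B: 1470 − 1586 = -116

-116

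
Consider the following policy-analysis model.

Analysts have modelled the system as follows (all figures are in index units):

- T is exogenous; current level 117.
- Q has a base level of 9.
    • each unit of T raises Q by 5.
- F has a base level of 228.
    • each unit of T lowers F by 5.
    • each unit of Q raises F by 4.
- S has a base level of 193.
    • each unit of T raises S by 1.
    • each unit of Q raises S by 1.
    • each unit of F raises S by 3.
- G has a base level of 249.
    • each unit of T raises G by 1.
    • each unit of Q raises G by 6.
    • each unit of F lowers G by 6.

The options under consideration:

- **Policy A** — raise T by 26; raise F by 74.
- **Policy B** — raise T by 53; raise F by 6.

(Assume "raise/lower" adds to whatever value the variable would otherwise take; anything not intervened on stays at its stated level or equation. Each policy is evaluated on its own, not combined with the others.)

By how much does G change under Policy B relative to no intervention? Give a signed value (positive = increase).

Baseline:
  T = 117
  Q = 9 + 5·117 = 594
  F = 228 − 5·117 + 4·594 = 2019
  G = 249 + 117 + 6·594 − 6·2019 = -8184
Policy B (T + 53, F + 6):
  T = 117 + 53 = 170
  Q = 9 + 5·170 = 859
  F = 228 − 5·170 + 4·859 (+6 from intervention) = 2820
  G = 249 + 170 + 6·859 − 6·2820 = -11347
Change in G: -11347 − (-8184) = -3163

-3163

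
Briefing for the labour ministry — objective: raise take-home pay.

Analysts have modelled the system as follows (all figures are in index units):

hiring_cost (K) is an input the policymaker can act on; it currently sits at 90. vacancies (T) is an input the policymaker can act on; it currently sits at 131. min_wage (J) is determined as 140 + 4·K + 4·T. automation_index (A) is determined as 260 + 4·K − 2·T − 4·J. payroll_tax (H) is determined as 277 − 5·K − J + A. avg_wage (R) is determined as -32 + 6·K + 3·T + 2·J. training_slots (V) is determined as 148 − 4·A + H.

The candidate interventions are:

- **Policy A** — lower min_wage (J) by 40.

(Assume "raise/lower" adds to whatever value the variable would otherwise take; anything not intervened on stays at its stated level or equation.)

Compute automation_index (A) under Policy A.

-3578

Policy A (J − 40):
  K = 90
  T = 131
  J = 140 + 4·90 + 4·131 (−40 from intervention) = 984
  A = 260 + 4·90 − 2·131 − 4·984 = -3578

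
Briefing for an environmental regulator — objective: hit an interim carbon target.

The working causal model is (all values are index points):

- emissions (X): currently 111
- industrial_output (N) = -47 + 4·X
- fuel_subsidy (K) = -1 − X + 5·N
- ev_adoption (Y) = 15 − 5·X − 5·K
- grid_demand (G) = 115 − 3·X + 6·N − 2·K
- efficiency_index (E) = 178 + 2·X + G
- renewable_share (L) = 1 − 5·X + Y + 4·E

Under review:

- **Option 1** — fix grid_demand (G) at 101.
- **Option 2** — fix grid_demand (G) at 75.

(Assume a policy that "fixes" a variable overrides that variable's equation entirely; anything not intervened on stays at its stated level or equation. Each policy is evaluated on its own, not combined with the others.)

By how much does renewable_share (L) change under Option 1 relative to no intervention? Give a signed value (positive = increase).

6732

Baseline:
  X = 111
  N = -47 + 4·111 = 397
  K = -1 − 111 + 5·397 = 1873
  Y = 15 − 5·111 − 5·1873 = -9905
  G = 115 − 3·111 + 6·397 − 2·1873 = -1582
  E = 178 + 2·111 + (-1582) = -1182
  L = 1 − 5·111 + (-9905) + 4·(-1182) = -15187
Option 1 (G := 101):
  X = 111
  N = -47 + 4·111 = 397
  K = -1 − 111 + 5·397 = 1873
  Y = 15 − 5·111 − 5·1873 = -9905
  G = 101
  E = 178 + 2·111 + 101 = 501
  L = 1 − 5·111 + (-9905) + 4·501 = -8455
Change in L: -8455 − (-15187) = 6732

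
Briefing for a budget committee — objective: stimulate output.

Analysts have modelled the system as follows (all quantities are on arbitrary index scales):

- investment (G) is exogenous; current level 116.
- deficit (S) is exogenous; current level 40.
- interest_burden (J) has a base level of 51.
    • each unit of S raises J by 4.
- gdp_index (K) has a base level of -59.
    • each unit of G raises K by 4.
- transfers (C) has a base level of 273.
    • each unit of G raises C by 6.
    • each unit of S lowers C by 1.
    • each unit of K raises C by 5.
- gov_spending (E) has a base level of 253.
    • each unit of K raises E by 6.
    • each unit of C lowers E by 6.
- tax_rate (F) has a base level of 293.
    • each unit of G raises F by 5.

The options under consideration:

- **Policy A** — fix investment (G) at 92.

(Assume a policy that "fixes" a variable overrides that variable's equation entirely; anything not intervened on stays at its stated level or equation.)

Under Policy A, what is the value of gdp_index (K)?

Policy A (G := 92):
  G = 92
  K = -59 + 4·92 = 309

309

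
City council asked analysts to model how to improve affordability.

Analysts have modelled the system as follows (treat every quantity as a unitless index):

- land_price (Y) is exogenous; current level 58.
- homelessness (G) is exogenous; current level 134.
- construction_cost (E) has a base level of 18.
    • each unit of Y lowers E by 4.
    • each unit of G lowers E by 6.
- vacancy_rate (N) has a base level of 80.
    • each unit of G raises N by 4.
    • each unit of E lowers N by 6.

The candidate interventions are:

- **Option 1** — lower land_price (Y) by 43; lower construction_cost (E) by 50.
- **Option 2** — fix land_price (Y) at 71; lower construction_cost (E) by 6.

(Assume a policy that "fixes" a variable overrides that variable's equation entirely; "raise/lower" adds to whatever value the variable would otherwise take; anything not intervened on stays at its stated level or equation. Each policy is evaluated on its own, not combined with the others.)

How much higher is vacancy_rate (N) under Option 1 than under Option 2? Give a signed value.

-1080

Option 1 (Y − 43, E − 50):
  Y = 58 − 43 = 15
  G = 134
  E = 18 − 4·15 − 6·134 (−50 from intervention) = -896
  N = 80 + 4·134 − 6·(-896) = 5992
Option 2 (Y := 71, E − 6):
  Y = 71
  G = 134
  E = 18 − 4·71 − 6·134 (−6 from intervention) = -1076
  N = 80 + 4·134 − 6·(-1076) = 7072
N: 5992 − 7072 = -1080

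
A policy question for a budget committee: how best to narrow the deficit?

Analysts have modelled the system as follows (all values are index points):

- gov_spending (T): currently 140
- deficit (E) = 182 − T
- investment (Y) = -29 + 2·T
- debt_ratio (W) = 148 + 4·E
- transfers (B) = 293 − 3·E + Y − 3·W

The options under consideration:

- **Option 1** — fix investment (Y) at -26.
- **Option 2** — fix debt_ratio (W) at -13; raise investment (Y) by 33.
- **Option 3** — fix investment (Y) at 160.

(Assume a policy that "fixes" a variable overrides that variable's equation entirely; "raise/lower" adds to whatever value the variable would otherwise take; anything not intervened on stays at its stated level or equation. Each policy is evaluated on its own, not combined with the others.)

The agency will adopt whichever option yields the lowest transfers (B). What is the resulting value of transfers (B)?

Option 1 (Y := -26):
  T = 140
  E = 182 − 140 = 42
  Y = -26
  W = 148 + 4·42 = 316
  B = 293 − 3·42 + (-26) − 3·316 = -807
Option 2 (W := -13, Y + 33):
  T = 140
  E = 182 − 140 = 42
  Y = -29 + 2·140 (+33 from intervention) = 284
  W = -13
  B = 293 − 3·42 + 284 − 3·(-13) = 490
Option 3 (Y := 160):
  T = 140
  E = 182 − 140 = 42
  Y = 160
  W = 148 + 4·42 = 316
  B = 293 − 3·42 + 160 − 3·316 = -621
Comparing — Option 1: B=-807, Option 2: B=490, Option 3: B=-621. Lowest is -807 (Option 1).

-807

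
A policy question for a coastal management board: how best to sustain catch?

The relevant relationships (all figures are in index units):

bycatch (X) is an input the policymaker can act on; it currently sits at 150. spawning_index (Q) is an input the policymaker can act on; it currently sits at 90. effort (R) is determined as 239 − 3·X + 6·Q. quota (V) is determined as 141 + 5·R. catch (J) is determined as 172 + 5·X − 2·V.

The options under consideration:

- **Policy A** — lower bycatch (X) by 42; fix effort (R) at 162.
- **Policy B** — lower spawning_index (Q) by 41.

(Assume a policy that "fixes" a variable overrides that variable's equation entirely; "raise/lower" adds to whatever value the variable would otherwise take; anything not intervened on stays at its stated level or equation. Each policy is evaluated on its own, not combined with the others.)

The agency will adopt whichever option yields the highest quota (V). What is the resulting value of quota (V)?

951

Policy A (X − 42, R := 162):
  X = 150 − 42 = 108
  Q = 90
  R = 162
  V = 141 + 5·162 = 951
Policy B (Q − 41):
  X = 150
  Q = 90 − 41 = 49
  R = 239 − 3·150 + 6·49 = 83
  V = 141 + 5·83 = 556
Comparing — Policy A: V=951, Policy B: V=556. Highest is 951 (Policy A).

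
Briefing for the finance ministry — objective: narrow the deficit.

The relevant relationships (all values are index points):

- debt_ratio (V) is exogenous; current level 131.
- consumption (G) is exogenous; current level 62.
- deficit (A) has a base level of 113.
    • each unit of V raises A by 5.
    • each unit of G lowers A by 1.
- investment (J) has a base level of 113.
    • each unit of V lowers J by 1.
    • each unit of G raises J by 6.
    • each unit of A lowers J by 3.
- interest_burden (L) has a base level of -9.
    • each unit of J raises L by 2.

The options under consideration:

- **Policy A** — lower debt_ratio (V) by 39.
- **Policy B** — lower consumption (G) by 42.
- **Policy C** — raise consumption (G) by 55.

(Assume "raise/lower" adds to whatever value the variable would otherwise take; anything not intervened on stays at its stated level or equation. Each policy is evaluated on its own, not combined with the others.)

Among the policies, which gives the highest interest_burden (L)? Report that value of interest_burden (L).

Policy A (V − 39):
  V = 131 − 39 = 92
  G = 62
  A = 113 + 5·92 − 62 = 511
  J = 113 − 92 + 6·62 − 3·511 = -1140
  L = -9 + 2·(-1140) = -2289
Policy B (G − 42):
  V = 131
  G = 62 − 42 = 20
  A = 113 + 5·131 − 20 = 748
  J = 113 − 131 + 6·20 − 3·748 = -2142
  L = -9 + 2·(-2142) = -4293
Policy C (G + 55):
  V = 131
  G = 62 + 55 = 117
  A = 113 + 5·131 − 117 = 651
  J = 113 − 131 + 6·117 − 3·651 = -1269
  L = -9 + 2·(-1269) = -2547
Comparing — Policy A: L=-2289, Policy B: L=-4293, Policy C: L=-2547. Highest is -2289 (Policy A).

-2289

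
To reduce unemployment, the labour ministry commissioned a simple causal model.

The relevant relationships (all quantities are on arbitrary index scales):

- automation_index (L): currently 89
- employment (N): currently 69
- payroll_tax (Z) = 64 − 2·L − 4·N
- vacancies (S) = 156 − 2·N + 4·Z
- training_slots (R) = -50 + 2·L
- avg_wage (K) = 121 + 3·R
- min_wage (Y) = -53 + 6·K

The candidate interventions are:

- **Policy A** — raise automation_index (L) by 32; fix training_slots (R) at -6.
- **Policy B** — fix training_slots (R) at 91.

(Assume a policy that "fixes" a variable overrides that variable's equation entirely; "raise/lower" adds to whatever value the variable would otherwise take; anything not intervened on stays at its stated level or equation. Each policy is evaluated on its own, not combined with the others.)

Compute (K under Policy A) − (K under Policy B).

Policy A (L + 32, R := -6):
  L = 89 + 32 = 121
  R = -6
  K = 121 + 3·(-6) = 103
Policy B (R := 91):
  L = 89
  R = 91
  K = 121 + 3·91 = 394
K: 103 − 394 = -291

-291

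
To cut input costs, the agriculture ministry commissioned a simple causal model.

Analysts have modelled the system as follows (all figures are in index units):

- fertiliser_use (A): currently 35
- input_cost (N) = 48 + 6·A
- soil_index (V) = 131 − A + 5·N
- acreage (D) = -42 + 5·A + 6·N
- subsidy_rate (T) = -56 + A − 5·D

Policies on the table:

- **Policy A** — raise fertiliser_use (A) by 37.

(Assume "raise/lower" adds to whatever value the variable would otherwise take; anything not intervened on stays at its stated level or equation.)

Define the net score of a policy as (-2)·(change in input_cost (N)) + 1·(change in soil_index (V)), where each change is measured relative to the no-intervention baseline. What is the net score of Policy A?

Baseline:
  A = 35
  N = 48 + 6·35 = 258
  V = 131 − 35 + 5·258 = 1386
Policy A (A + 37):
  A = 35 + 37 = 72
  N = 48 + 6·72 = 480
  V = 131 − 72 + 5·480 = 2459
ΔN = 480 − 258 = 222; ΔV = 2459 − 1386 = 1073
Score = (-2)·222 + 1·1073 = 629

629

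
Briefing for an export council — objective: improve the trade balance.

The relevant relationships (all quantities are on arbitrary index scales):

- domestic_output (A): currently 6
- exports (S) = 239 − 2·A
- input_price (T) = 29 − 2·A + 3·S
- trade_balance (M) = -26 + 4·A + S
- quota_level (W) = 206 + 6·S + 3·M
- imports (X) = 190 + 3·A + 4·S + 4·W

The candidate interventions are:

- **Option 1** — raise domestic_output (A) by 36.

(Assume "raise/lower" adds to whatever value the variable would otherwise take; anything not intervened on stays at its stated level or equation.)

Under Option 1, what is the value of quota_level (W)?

Option 1 (A + 36):
  A = 6 + 36 = 42
  S = 239 − 2·42 = 155
  M = -26 + 4·42 + 155 = 297
  W = 206 + 6·155 + 3·297 = 2027

2027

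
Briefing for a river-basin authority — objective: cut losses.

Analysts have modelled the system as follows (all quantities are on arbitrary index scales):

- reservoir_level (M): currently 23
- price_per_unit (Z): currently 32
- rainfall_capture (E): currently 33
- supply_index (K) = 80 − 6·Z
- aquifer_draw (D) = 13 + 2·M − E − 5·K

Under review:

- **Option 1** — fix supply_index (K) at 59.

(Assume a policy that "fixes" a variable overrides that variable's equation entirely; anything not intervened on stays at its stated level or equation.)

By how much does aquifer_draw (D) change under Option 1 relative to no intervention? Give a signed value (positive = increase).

Baseline:
  M = 23
  Z = 32
  E = 33
  K = 80 − 6·32 = -112
  D = 13 + 2·23 − 33 − 5·(-112) = 586
Option 1 (K := 59):
  M = 23
  Z = 32
  E = 33
  K = 59
  D = 13 + 2·23 − 33 − 5·59 = -269
Change in D: -269 − 586 = -855

-855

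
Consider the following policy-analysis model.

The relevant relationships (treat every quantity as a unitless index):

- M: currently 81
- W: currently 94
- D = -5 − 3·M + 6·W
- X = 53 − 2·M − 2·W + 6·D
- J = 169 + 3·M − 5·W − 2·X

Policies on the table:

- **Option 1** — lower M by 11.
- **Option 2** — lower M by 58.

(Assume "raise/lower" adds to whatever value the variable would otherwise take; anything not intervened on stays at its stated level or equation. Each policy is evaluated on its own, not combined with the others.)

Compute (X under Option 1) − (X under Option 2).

Option 1 (M − 11):
  M = 81 − 11 = 70
  W = 94
  D = -5 − 3·70 + 6·94 = 349
  X = 53 − 2·70 − 2·94 + 6·349 = 1819
Option 2 (M − 58):
  M = 81 − 58 = 23
  W = 94
  D = -5 − 3·23 + 6·94 = 490
  X = 53 − 2·23 − 2·94 + 6·490 = 2759
X: 1819 − 2759 = -940

-940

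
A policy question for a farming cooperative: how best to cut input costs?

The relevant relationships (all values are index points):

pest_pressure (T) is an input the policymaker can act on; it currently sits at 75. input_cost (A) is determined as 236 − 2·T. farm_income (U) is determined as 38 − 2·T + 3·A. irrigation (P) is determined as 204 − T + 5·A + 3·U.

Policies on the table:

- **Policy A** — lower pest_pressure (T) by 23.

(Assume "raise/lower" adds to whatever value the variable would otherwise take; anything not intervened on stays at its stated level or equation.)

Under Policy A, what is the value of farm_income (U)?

Policy A (T − 23):
  T = 75 − 23 = 52
  A = 236 − 2·52 = 132
  U = 38 − 2·52 + 3·132 = 330

330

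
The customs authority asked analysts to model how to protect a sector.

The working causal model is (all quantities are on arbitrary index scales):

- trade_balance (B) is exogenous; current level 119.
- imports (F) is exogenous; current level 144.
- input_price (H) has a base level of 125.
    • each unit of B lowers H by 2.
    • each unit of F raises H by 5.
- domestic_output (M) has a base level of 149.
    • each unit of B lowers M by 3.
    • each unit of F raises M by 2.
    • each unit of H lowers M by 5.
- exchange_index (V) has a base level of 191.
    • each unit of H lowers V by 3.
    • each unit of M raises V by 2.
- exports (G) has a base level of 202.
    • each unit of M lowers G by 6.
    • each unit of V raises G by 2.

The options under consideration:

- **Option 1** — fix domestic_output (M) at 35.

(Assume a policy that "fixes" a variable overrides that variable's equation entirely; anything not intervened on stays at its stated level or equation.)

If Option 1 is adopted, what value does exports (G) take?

Option 1 (M := 35):
  B = 119
  F = 144
  H = 125 − 2·119 + 5·144 = 607
  M = 35
  V = 191 − 3·607 + 2·35 = -1560
  G = 202 − 6·35 + 2·(-1560) = -3128

-3128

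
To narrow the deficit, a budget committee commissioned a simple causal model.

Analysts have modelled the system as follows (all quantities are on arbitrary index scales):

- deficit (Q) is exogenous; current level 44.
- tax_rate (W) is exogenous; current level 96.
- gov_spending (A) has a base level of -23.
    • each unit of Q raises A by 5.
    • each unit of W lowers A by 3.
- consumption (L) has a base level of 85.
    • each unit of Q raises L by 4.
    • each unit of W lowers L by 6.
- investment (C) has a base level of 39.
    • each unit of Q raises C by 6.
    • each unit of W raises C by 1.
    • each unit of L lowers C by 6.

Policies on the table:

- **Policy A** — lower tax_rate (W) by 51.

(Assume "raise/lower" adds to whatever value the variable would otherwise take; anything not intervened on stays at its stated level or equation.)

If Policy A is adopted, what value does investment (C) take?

Policy A (W − 51):
  Q = 44
  W = 96 − 51 = 45
  L = 85 + 4·44 − 6·45 = -9
  C = 39 + 6·44 + 45 − 6·(-9) = 402

402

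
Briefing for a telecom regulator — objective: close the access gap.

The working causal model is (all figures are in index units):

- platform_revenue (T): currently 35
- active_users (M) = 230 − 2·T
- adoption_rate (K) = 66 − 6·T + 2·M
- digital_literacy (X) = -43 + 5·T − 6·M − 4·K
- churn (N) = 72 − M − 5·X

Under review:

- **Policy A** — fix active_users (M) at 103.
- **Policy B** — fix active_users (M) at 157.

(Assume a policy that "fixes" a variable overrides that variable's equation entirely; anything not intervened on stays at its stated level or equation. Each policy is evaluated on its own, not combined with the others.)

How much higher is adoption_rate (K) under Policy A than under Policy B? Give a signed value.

Policy A (M := 103):
  T = 35
  M = 103
  K = 66 − 6·35 + 2·103 = 62
Policy B (M := 157):
  T = 35
  M = 157
  K = 66 − 6·35 + 2·157 = 170
K: 62 − 170 = -108

-108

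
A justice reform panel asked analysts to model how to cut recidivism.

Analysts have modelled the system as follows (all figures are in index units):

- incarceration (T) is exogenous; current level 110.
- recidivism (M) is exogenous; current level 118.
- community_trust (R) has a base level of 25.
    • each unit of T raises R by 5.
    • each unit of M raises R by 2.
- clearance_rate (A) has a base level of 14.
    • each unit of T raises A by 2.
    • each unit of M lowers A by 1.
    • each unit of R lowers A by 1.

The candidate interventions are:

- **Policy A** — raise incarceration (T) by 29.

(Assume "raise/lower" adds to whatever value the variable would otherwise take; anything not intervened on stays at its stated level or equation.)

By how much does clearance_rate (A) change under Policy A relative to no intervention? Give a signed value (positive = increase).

Baseline:
  T = 110
  M = 118
  R = 25 + 5·110 + 2·118 = 811
  A = 14 + 2·110 − 118 − 811 = -695
Policy A (T + 29):
  T = 110 + 29 = 139
  M = 118
  R = 25 + 5·139 + 2·118 = 956
  A = 14 + 2·139 − 118 − 956 = -782
Change in A: -782 − (-695) = -87

-87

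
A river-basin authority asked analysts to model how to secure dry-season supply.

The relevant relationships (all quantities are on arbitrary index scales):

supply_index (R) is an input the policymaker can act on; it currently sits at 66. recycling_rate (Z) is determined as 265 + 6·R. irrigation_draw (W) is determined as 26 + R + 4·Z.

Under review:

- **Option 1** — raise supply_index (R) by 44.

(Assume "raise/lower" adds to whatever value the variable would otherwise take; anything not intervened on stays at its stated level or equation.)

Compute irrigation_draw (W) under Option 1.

3836

Option 1 (R + 44):
  R = 66 + 44 = 110
  Z = 265 + 6·110 = 925
  W = 26 + 110 + 4·925 = 3836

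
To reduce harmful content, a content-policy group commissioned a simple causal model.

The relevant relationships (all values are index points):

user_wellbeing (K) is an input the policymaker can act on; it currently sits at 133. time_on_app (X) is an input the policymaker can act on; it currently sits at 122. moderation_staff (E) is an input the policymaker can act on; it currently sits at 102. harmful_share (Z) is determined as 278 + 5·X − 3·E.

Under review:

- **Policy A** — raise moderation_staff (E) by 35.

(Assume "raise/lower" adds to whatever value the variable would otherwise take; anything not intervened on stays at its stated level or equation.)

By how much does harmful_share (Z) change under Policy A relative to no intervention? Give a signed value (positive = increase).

-105

Baseline:
  X = 122
  E = 102
  Z = 278 + 5·122 − 3·102 = 582
Policy A (E + 35):
  X = 122
  E = 102 + 35 = 137
  Z = 278 + 5·122 − 3·137 = 477
Change in Z: 477 − 582 = -105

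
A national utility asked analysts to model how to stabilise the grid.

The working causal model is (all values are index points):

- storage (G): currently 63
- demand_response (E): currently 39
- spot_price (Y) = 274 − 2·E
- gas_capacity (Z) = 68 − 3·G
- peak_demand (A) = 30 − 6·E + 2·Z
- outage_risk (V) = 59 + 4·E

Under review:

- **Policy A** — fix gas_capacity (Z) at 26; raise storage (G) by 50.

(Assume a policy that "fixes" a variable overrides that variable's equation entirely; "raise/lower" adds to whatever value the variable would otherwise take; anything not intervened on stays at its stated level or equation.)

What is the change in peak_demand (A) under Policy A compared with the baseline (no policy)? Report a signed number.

294

Baseline:
  G = 63
  E = 39
  Z = 68 − 3·63 = -121
  A = 30 − 6·39 + 2·(-121) = -446
Policy A (Z := 26, G + 50):
  G = 63 + 50 = 113
  E = 39
  Z = 26
  A = 30 − 6·39 + 2·26 = -152
Change in A: -152 − (-446) = 294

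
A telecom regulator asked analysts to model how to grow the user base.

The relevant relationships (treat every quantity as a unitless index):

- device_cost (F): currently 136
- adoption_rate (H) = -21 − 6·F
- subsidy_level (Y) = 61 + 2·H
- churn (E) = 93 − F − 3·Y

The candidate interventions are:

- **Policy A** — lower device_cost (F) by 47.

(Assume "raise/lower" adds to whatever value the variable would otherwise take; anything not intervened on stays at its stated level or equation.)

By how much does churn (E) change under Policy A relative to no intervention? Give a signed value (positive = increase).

-1645

Baseline:
  F = 136
  H = -21 − 6·136 = -837
  Y = 61 + 2·(-837) = -1613
  E = 93 − 136 − 3·(-1613) = 4796
Policy A (F − 47):
  F = 136 − 47 = 89
  H = -21 − 6·89 = -555
  Y = 61 + 2·(-555) = -1049
  E = 93 − 89 − 3·(-1049) = 3151
Change in E: 3151 − 4796 = -1645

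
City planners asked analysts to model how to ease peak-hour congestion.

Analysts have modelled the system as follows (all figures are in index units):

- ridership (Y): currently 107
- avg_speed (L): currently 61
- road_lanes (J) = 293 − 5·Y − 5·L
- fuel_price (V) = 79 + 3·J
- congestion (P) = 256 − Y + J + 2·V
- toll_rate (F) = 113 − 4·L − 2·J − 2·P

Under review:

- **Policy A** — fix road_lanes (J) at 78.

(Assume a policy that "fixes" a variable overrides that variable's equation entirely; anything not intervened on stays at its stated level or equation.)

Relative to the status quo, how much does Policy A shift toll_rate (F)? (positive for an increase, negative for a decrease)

-10000

Baseline:
  Y = 107
  L = 61
  J = 293 − 5·107 − 5·61 = -547
  V = 79 + 3·(-547) = -1562
  P = 256 − 107 + (-547) + 2·(-1562) = -3522
  F = 113 − 4·61 − 2·(-547) − 2·(-3522) = 8007
Policy A (J := 78):
  Y = 107
  L = 61
  J = 78
  V = 79 + 3·78 = 313
  P = 256 − 107 + 78 + 2·313 = 853
  F = 113 − 4·61 − 2·78 − 2·853 = -1993
Change in F: -1993 − 8007 = -10000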